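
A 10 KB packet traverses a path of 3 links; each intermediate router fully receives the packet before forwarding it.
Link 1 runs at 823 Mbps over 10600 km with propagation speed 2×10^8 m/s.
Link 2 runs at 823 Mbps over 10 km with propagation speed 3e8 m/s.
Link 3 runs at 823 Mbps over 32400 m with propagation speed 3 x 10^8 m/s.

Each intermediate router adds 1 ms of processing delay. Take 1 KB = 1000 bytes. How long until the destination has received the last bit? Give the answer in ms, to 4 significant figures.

55.43 ms

L = 80000 bits.
Transmission delay per hop = L/R = 80000/823000000 = 0.0972053 ms; 3 hops → 0.291616 ms.
Propagation delays (d/s per hop): 53, 0.0333333, 0.108 ms; sum = 53.1413 ms.
Processing at 2 router(s): 2 × 1 ms = 2 ms.
End-to-end = 55.43 ms.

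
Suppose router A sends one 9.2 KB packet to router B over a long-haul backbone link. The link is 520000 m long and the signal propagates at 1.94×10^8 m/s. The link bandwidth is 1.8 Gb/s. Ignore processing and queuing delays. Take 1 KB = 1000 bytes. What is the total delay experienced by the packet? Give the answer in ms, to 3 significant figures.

2.72 ms

L = 73600 bits.
Transmission delay = L/R = 73600 / 1800000000 = 0.0408889 ms.
Propagation delay = d/s = 520000 m / 194000000 m/s = 2.68041 ms.
Total = 2.72 ms.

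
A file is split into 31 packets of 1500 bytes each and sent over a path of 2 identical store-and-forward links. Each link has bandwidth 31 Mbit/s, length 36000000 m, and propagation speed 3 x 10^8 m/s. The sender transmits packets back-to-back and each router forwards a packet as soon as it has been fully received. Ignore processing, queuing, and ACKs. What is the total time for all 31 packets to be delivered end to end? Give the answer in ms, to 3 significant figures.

252 ms

Per-hop transmission t_tx = L/R = 12000/31000000 = 0.387097 ms.
Per-hop propagation t_prop = 36000000/300000000 = 120 ms.
Pipeline fill: first packet needs 2·t_tx to clear all hops; remaining 30 packets each add one t_tx.
Total = (2+31-1)·t_tx + 2·t_prop = 32·0.387097 + 2·120 = 252 ms.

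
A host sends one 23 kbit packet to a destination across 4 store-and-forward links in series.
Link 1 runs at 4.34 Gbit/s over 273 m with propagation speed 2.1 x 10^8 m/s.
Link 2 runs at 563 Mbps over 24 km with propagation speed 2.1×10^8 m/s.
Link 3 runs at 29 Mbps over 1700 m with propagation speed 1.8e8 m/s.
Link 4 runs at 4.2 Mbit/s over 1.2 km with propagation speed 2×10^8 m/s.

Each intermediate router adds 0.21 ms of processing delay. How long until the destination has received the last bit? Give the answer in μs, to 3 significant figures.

7080 μs

L = 23000 bits.
Transmission delays (L/R per hop): 5.29954, 40.8526, 793.103, 5476.19 μs; sum = 6315.45 μs.
Propagation delays (d/s per hop): 1.3, 114.286, 9.44444, 6 μs; sum = 131.03 μs.
Processing at 3 router(s): 3 × 0.21 ms = 630 μs.
End-to-end = 7080 μs.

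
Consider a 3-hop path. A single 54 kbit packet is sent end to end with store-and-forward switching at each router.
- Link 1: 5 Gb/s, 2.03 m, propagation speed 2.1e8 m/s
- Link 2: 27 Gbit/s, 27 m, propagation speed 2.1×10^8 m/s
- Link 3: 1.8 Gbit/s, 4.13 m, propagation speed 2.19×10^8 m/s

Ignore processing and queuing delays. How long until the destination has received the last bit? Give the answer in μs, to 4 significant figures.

42.96 μs

L = 54000 bits.
Transmission delays (L/R per hop): 10.8, 2, 30 μs; sum = 42.8 μs.
Propagation delays (d/s per hop): 0.00966667, 0.128571, 0.0188584 μs; sum = 0.157097 μs.
End-to-end = 42.96 μs.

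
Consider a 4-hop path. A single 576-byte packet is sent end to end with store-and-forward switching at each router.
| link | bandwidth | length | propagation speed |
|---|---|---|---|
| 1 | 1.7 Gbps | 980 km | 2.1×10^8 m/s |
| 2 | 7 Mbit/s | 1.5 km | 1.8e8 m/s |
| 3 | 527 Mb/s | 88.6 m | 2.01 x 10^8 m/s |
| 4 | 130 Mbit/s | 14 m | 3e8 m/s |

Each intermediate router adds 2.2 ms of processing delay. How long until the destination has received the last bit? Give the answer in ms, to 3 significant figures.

L = 576 × 8 = 4608 bits.
Transmission delays (L/R per hop): 0.00271059, 0.658286, 0.00874383, 0.0354462 ms; sum = 0.705186 ms.
Propagation delays (d/s per hop): 4.66667, 0.00833333, 0.000440796, 4.66667e-05 ms; sum = 4.67549 ms.
Processing at 3 router(s): 3 × 2.2 ms = 6.6 ms.
End-to-end = 12.0 ms.

12.0 ms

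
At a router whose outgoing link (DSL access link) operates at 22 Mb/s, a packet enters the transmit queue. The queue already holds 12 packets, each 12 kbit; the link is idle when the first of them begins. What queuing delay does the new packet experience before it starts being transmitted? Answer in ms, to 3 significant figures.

6.55 ms

Each queued packet: L/R = 12000/22000000 = 0.545455 ms.
12 queued → 6.54545 ms.
Queuing delay = 6.55 ms.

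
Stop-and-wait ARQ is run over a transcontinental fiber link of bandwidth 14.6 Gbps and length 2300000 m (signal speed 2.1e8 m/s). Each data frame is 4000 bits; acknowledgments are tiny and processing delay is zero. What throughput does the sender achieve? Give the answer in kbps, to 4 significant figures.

t_tx = L/R = 4000/14600000000 = 2.73973e-07 s.
t_prop = 2300000/210000000 = 0.0109524 s; RTT = 0.0219048 s.
Cycle = t_tx + RTT = 0.021905 s.
Throughput = L / cycle = 4000 / 0.021905 = 182.6 kbps.

182.6 kbps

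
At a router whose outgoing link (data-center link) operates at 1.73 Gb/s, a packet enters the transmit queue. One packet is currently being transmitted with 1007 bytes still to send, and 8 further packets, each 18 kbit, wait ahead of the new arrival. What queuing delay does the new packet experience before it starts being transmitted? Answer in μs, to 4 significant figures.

87.89 μs

Each queued packet: L/R = 18000/1730000000 = 10.4046 μs.
8 queued → 83.237 μs.
Plus remaining 8056 bits of current packet: 4.65665 μs.
Queuing delay = 87.89 μs.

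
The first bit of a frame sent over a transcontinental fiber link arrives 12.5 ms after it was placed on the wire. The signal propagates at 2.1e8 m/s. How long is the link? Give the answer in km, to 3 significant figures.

d = s × t_prop = 210000000 × 0.0125 = 2630 km.

2630 km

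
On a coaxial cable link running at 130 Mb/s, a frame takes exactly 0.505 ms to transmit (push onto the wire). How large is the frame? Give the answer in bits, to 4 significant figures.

65650 bits

L = R × t_tx = 130000000 b/s × 0.000505 s = 65650 bits.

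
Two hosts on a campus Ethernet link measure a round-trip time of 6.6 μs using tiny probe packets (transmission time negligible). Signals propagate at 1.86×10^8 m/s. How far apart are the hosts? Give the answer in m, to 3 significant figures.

614 m

One-way propagation = RTT/2 = 3.3 μs.
d = s × t = 186000000 × 3.3e-06 = 614 m.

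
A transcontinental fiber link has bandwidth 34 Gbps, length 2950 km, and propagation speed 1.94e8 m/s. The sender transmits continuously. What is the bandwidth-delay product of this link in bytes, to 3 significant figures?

Propagation delay = 2950000 / 194000000 = 0.0152062 s.
BDP = R × t_prop = 34000000000 × 0.0152062 = 517010000 bits.
In bytes: 517010000/8 = 64600000 bytes.

64600000 bytes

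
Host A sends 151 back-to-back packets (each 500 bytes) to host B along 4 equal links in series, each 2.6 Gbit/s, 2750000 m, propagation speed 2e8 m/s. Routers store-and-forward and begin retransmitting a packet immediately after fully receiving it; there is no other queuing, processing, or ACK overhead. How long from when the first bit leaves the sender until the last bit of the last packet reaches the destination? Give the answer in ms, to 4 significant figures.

55.24 ms

Per-hop transmission t_tx = L/R = 4000/2600000000 = 0.00153846 ms.
Per-hop propagation t_prop = 2750000/200000000 = 13.75 ms.
Pipeline fill: first packet needs 4·t_tx to clear all hops; remaining 150 packets each add one t_tx.
Total = (4+151-1)·t_tx + 4·t_prop = 154·0.00153846 + 4·13.75 = 55.24 ms.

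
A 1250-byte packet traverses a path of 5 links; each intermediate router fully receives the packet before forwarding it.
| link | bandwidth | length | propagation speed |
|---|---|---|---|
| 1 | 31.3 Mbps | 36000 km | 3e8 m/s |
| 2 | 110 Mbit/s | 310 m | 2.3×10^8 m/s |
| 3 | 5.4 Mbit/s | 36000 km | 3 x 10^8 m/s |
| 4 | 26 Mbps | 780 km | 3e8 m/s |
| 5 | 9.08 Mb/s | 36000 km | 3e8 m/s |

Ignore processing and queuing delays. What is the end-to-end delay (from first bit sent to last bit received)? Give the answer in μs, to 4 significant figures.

366300 μs

L = 1250 × 8 = 10000 bits.
Transmission delays (L/R per hop): 319.489, 90.9091, 1851.85, 384.615, 1101.32 μs; sum = 3748.19 μs.
Propagation delays (d/s per hop): 120000, 1.34783, 120000, 2600, 120000 μs; sum = 362601 μs.
End-to-end = 366300 μs.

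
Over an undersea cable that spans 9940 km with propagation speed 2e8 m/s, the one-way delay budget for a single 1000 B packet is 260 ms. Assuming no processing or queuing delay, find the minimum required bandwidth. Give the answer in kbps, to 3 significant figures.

L = 8000 bits.
Propagation delay = 9940000 / 200000000 = 49.7 ms.
Transmission budget = 260 − 49.7 = 210.3 ms.
R ≥ L / t_tx = 8000 bits / 0.2103 s = 38.0 kbps.

38.0 kbps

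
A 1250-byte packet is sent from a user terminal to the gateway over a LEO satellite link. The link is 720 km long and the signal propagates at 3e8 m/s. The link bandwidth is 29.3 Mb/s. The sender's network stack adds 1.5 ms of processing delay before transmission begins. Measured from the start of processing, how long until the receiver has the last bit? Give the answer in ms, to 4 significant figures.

4.241 ms

L = 1250 × 8 = 10000 bits.
Transmission delay = L/R = 10000 / 29300000 = 0.341297 ms.
Propagation delay = d/s = 720000 m / 300000000 m/s = 2.4 ms.
Plus processing delay 1.5 ms = 1.5 ms.
Total = 4.241 ms.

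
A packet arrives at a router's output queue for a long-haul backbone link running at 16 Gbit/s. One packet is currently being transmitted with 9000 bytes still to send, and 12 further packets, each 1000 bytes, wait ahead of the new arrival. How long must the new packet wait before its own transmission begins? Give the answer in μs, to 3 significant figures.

Each queued packet: L/R = 8000/16000000000 = 0.5 μs.
12 queued → 6 μs.
Plus remaining 72000 bits of current packet: 4.5 μs.
Queuing delay = 10.5 μs.

10.5 μs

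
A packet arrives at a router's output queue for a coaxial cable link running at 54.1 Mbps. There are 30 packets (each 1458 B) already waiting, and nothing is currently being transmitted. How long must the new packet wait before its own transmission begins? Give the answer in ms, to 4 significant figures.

Each queued packet: L/R = 11664/54100000 = 0.215601 ms.
30 queued → 6.46802 ms.
Queuing delay = 6.468 ms.

6.468 ms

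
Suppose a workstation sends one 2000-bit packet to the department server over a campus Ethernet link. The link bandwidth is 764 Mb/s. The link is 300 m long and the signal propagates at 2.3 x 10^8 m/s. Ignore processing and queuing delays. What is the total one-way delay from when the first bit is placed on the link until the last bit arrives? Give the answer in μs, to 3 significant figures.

3.92 μs

Transmission delay = L/R = 2000 / 764000000 = 2.6178 μs.
Propagation delay = d/s = 300 m / 2.3e+08 m/s = 1.30435 μs.
Total = 3.92 μs.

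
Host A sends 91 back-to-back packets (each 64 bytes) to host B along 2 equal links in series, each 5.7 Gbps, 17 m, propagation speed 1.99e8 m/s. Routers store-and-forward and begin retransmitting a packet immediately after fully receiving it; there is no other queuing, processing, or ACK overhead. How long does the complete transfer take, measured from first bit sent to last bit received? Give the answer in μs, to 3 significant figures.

8.43 μs

Per-hop transmission t_tx = L/R = 512/5700000000 = 0.0898246 μs.
Per-hop propagation t_prop = 17/199000000 = 0.0854271 μs.
Pipeline fill: first packet needs 2·t_tx to clear all hops; remaining 90 packets each add one t_tx.
Total = (2+91-1)·t_tx + 2·t_prop = 92·0.0898246 + 2·0.0854271 = 8.43 μs.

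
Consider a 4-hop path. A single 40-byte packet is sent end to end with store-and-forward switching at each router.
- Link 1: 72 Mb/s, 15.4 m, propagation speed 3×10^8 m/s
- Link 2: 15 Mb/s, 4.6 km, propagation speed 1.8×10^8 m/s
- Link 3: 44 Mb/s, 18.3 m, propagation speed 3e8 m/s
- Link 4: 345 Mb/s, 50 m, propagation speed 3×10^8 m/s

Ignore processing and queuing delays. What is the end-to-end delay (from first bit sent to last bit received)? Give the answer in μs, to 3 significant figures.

L = 40 × 8 = 320 bits.
Transmission delays (L/R per hop): 4.44444, 21.3333, 7.27273, 0.927536 μs; sum = 33.978 μs.
Propagation delays (d/s per hop): 0.0513333, 25.5556, 0.061, 0.166667 μs; sum = 25.8346 μs.
End-to-end = 59.8 μs.

59.8 μs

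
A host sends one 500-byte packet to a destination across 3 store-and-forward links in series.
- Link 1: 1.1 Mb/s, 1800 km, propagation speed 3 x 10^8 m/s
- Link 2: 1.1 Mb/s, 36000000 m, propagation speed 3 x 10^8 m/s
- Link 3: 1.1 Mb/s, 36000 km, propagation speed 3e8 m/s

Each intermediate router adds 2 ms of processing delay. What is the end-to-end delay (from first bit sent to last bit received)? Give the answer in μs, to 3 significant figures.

L = 500 × 8 = 4000 bits.
Transmission delay per hop = L/R = 4000/1100000 = 3636.36 μs; 3 hops → 10909.1 μs.
Propagation delays (d/s per hop): 6000, 120000, 120000 μs; sum = 246000 μs.
Processing at 2 router(s): 2 × 2 ms = 4000 μs.
End-to-end = 261000 μs.

261000 μs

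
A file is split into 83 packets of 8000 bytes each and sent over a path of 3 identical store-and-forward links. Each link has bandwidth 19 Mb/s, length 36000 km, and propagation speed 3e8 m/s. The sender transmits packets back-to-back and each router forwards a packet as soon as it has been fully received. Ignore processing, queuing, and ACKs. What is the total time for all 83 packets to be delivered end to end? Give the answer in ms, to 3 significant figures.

Per-hop transmission t_tx = L/R = 64000/19000000 = 3.36842 ms.
Per-hop propagation t_prop = 36000000/300000000 = 120 ms.
Pipeline fill: first packet needs 3·t_tx to clear all hops; remaining 82 packets each add one t_tx.
Total = (3+83-1)·t_tx + 3·t_prop = 85·3.36842 + 3·120 = 646 ms.

646 ms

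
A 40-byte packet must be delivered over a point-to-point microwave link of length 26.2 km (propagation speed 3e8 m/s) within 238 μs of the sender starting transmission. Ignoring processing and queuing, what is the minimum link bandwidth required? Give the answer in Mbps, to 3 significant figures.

L = 320 bits.
Propagation delay = 26200 / 300000000 = 87.3333 μs.
Transmission budget = 238 − 87.3333 = 150.667 μs.
R ≥ L / t_tx = 320 bits / 0.000150667 s = 2.12 Mbps.

2.12 Mbps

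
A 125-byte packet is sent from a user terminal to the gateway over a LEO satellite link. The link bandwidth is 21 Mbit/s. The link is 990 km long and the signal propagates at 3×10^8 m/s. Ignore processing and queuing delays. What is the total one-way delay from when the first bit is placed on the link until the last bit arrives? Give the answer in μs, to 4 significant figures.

3348 μs

L = 125 × 8 = 1000 bits.
Transmission delay = L/R = 1000 / 21000000 = 47.619 μs.
Propagation delay = d/s = 990000 m / 300000000 m/s = 3300 μs.
Total = 3348 μs.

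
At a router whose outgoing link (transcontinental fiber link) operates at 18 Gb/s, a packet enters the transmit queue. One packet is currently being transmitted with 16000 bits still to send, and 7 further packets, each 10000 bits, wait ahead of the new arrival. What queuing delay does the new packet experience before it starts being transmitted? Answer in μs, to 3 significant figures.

4.78 μs

Each queued packet: L/R = 10000/18000000000 = 0.555556 μs.
7 queued → 3.88889 μs.
Plus remaining 16000 bits of current packet: 0.888889 μs.
Queuing delay = 4.78 μs.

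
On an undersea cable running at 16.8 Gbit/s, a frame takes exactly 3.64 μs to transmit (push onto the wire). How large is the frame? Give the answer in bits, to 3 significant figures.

61200 bits

L = R × t_tx = 16800000000 b/s × 3.64e-06 s = 61152 bits.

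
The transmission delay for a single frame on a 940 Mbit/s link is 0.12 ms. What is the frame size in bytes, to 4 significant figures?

14100 bytes

L = R × t_tx = 940000000 b/s × 0.00012 s = 112800 bits.
In bytes: 112800 / 8 = 14100 bytes.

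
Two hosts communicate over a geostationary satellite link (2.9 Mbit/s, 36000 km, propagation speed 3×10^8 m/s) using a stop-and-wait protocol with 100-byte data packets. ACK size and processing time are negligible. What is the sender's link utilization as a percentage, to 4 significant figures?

0.1148 %

t_tx = L/R = 800/2900000 = 0.000275862 s.
t_prop = 36000000/300000000 = 0.12 s; RTT = 0.24 s.
Cycle = t_tx + RTT = 0.240276 s.
Utilization = t_tx / cycle = 0.000275862/0.240276 = 0.1148 %.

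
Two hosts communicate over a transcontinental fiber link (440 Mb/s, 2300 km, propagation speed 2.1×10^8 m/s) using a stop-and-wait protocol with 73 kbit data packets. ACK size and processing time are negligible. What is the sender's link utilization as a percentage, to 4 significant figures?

t_tx = L/R = 73000/440000000 = 0.000165909 s.
t_prop = 2300000/210000000 = 0.0109524 s; RTT = 0.0219048 s.
Cycle = t_tx + RTT = 0.0220707 s.
Utilization = t_tx / cycle = 0.000165909/0.0220707 = 0.7517 %.

0.7517 %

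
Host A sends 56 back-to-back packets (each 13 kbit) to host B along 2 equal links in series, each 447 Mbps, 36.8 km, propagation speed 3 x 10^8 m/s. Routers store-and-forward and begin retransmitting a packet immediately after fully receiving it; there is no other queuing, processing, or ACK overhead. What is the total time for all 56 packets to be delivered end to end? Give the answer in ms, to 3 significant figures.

1.90 ms

Per-hop transmission t_tx = L/R = 13000/447000000 = 0.0290828 ms.
Per-hop propagation t_prop = 36800/300000000 = 0.122667 ms.
Pipeline fill: first packet needs 2·t_tx to clear all hops; remaining 55 packets each add one t_tx.
Total = (2+56-1)·t_tx + 2·t_prop = 57·0.0290828 + 2·0.122667 = 1.90 ms.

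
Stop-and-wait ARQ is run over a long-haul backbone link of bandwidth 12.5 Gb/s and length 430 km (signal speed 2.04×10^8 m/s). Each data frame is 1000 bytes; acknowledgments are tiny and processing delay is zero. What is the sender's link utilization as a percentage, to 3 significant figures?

t_tx = L/R = 8000/12500000000 = 6.4e-07 s.
t_prop = 430000/204000000 = 0.00210784 s; RTT = 0.00421569 s.
Cycle = t_tx + RTT = 0.00421633 s.
Utilization = t_tx / cycle = 6.4e-07/0.00421633 = 0.0152 %.

0.0152 %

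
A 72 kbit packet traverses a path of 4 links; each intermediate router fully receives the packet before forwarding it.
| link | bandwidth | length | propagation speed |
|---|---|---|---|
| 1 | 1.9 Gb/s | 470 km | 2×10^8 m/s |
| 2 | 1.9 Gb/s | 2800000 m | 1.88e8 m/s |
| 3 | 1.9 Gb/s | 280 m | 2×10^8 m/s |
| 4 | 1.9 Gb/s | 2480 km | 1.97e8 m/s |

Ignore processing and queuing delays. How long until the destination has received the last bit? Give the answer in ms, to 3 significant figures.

30.0 ms

L = 72000 bits.
Transmission delay per hop = L/R = 72000/1900000000 = 0.0378947 ms; 4 hops → 0.151579 ms.
Propagation delays (d/s per hop): 2.35, 14.8936, 0.0014, 12.5888 ms; sum = 29.8338 ms.
End-to-end = 30.0 ms.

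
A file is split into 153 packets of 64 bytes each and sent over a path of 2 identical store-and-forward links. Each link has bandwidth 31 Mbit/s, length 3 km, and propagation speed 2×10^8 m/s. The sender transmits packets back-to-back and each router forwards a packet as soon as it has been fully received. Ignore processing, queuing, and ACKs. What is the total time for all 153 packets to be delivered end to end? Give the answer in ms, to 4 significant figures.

2.573 ms

Per-hop transmission t_tx = L/R = 512/31000000 = 0.0165161 ms.
Per-hop propagation t_prop = 3000/200000000 = 0.015 ms.
Pipeline fill: first packet needs 2·t_tx to clear all hops; remaining 152 packets each add one t_tx.
Total = (2+153-1)·t_tx + 2·t_prop = 154·0.0165161 + 2·0.015 = 2.573 ms.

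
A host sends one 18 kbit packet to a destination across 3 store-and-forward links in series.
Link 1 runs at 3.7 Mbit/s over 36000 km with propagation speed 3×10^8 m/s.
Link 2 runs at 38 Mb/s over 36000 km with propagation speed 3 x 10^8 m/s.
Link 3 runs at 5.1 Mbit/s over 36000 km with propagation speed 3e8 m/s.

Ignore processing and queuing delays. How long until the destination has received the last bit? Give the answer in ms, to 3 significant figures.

369 ms

L = 18000 bits.
Transmission delays (L/R per hop): 4.86486, 0.473684, 3.52941 ms; sum = 8.86796 ms.
Propagation delays (d/s per hop): 120, 120, 120 ms; sum = 360 ms.
End-to-end = 369 ms.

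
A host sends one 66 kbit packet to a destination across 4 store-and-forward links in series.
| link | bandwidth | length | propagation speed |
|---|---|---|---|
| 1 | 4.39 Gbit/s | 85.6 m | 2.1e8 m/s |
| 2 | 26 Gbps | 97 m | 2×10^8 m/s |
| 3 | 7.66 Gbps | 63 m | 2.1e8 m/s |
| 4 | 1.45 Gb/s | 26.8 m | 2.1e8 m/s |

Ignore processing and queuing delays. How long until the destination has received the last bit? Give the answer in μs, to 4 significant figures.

73.03 μs

L = 66000 bits.
Transmission delays (L/R per hop): 15.0342, 2.53846, 8.61619, 45.5172 μs; sum = 71.7061 μs.
Propagation delays (d/s per hop): 0.407619, 0.485, 0.3, 0.127619 μs; sum = 1.32024 μs.
End-to-end = 73.03 μs.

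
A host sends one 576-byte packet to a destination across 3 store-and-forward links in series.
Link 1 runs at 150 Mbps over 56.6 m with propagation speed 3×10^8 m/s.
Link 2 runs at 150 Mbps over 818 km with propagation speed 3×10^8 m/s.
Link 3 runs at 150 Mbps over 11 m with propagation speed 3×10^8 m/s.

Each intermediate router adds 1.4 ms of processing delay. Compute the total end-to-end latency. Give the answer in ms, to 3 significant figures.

L = 576 × 8 = 4608 bits.
Transmission delay per hop = L/R = 4608/150000000 = 0.03072 ms; 3 hops → 0.09216 ms.
Propagation delays (d/s per hop): 0.000188667, 2.72667, 3.66667e-05 ms; sum = 2.72689 ms.
Processing at 2 router(s): 2 × 1.4 ms = 2.8 ms.
End-to-end = 5.62 ms.

5.62 ms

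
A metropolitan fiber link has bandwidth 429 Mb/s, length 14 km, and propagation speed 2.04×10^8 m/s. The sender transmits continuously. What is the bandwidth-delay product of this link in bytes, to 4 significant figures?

Propagation delay = 14000 / 204000000 = 6.86275e-05 s.
BDP = R × t_prop = 429000000 × 6.86275e-05 = 29441.2 bits.
In bytes: 29441.2/8 = 3680 bytes.

3680 bytes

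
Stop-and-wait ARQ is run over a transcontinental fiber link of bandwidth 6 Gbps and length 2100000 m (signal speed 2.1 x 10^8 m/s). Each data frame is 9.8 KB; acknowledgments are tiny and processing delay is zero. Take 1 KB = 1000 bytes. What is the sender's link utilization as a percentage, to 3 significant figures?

0.0653 %

t_tx = L/R = 78400/6000000000 = 1.30667e-05 s.
t_prop = 2100000/210000000 = 0.01 s; RTT = 0.02 s.
Cycle = t_tx + RTT = 0.0200131 s.
Utilization = t_tx / cycle = 1.30667e-05/0.0200131 = 0.0653 %.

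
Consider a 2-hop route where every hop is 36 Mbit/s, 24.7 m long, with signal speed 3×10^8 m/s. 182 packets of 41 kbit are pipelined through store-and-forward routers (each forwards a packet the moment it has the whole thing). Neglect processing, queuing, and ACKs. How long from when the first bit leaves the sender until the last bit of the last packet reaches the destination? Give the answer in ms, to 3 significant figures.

Per-hop transmission t_tx = L/R = 41000/36000000 = 1.13889 ms.
Per-hop propagation t_prop = 24.7/300000000 = 8.23333e-05 ms.
Pipeline fill: first packet needs 2·t_tx to clear all hops; remaining 181 packets each add one t_tx.
Total = (2+182-1)·t_tx + 2·t_prop = 183·1.13889 + 2·8.23333e-05 = 208 ms.

208 ms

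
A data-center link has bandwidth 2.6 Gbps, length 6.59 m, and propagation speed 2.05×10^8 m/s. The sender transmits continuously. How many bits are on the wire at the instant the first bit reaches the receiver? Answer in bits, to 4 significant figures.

83.58 bits

Propagation delay = 6.59 / 2.05e+08 = 3.21463e-08 s.
BDP = R × t_prop = 2600000000 × 3.21463e-08 = 83.5805 bits.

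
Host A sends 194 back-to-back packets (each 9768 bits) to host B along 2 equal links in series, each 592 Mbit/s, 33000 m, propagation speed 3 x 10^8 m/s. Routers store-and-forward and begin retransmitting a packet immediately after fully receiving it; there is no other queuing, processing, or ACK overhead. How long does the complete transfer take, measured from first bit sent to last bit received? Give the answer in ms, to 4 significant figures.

Per-hop transmission t_tx = L/R = 9768/592000000 = 0.0165 ms.
Per-hop propagation t_prop = 33000/300000000 = 0.11 ms.
Pipeline fill: first packet needs 2·t_tx to clear all hops; remaining 193 packets each add one t_tx.
Total = (2+194-1)·t_tx + 2·t_prop = 195·0.0165 + 2·0.11 = 3.438 ms.

3.438 ms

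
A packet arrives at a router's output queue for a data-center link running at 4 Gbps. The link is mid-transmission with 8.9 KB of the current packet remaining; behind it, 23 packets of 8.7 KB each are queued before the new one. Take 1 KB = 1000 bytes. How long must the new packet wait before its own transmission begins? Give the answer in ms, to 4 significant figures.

0.4180 ms

Each queued packet: L/R = 69600/4000000000 = 0.0174 ms.
23 queued → 0.4002 ms.
Plus remaining 71200 bits of current packet: 0.0178 ms.
Queuing delay = 0.4180 ms.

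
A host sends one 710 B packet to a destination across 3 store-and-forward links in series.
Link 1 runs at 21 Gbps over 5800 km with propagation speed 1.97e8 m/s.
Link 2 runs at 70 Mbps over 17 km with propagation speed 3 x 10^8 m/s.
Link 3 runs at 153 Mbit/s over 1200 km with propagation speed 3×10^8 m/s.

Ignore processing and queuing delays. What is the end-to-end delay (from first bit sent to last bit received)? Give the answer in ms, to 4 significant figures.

33.62 ms

L = 710 × 8 = 5680 bits.
Transmission delays (L/R per hop): 0.000270476, 0.0811429, 0.0371242 ms; sum = 0.118538 ms.
Propagation delays (d/s per hop): 29.4416, 0.0566667, 4 ms; sum = 33.4983 ms.
End-to-end = 33.62 ms.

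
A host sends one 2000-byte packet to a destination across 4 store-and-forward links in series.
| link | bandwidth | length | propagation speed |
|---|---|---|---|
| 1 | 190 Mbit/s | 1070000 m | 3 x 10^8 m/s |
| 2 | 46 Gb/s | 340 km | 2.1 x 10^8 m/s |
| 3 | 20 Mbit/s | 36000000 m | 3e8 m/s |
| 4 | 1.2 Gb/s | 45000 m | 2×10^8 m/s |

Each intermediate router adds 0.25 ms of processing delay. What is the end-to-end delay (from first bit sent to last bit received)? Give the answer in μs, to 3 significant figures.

127000 μs

L = 2000 × 8 = 16000 bits.
Transmission delays (L/R per hop): 84.2105, 0.347826, 800, 13.3333 μs; sum = 897.892 μs.
Propagation delays (d/s per hop): 3566.67, 1619.05, 120000, 225 μs; sum = 125411 μs.
Processing at 3 router(s): 3 × 0.25 ms = 750 μs.
End-to-end = 127000 μs.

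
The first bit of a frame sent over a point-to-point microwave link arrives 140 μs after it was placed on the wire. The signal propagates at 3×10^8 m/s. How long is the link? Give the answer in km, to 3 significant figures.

42.0 km

d = s × t_prop = 300000000 × 0.00014 = 42.0 km.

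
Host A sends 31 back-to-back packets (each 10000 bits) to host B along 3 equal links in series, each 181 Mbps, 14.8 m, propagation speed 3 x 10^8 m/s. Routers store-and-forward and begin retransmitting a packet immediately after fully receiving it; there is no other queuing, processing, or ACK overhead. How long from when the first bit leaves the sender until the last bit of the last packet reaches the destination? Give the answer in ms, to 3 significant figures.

Per-hop transmission t_tx = L/R = 10000/181000000 = 0.0552486 ms.
Per-hop propagation t_prop = 14.8/300000000 = 4.93333e-05 ms.
Pipeline fill: first packet needs 3·t_tx to clear all hops; remaining 30 packets each add one t_tx.
Total = (3+31-1)·t_tx + 3·t_prop = 33·0.0552486 + 3·4.93333e-05 = 1.82 ms.

1.82 ms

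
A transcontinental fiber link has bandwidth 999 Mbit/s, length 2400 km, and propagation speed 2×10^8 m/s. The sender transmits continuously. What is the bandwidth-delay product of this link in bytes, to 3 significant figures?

Propagation delay = 2400000 / 200000000 = 0.012 s.
BDP = R × t_prop = 999000000 × 0.012 = 11988000 bits.
In bytes: 11988000/8 = 1500000 bytes.

1500000 bytes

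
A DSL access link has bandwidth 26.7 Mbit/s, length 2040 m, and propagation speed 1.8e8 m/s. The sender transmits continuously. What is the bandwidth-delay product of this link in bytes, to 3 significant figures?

Propagation delay = 2040 / 180000000 = 1.13333e-05 s.
BDP = R × t_prop = 26700000 × 1.13333e-05 = 302.6 bits.
In bytes: 302.6/8 = 37.8 bytes.

37.8 bytes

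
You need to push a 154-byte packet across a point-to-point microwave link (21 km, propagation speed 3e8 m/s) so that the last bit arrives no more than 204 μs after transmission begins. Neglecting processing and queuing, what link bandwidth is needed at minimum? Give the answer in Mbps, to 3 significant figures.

9.19 Mbps

L = 1232 bits.
Propagation delay = 21000 / 300000000 = 70 μs.
Transmission budget = 204 − 70 = 134 μs.
R ≥ L / t_tx = 1232 bits / 0.000134 s = 9.19 Mbps.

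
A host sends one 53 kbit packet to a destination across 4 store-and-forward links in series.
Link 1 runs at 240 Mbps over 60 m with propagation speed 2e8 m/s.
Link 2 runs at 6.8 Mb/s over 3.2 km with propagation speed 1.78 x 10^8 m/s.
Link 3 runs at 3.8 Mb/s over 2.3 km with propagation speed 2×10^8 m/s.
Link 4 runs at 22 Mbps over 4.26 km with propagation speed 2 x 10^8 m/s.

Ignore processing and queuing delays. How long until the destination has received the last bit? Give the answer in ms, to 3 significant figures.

L = 53000 bits.
Transmission delays (L/R per hop): 0.220833, 7.79412, 13.9474, 2.40909 ms; sum = 24.3714 ms.
Propagation delays (d/s per hop): 0.0003, 0.0179775, 0.0115, 0.0213 ms; sum = 0.0510775 ms.
End-to-end = 24.4 ms.

24.4 ms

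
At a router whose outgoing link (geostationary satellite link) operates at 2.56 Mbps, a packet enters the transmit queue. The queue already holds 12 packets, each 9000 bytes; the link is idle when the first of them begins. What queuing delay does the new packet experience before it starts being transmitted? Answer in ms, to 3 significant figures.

Each queued packet: L/R = 72000/2560000 = 28.125 ms.
12 queued → 337.5 ms.
Queuing delay = 338 ms.

338 ms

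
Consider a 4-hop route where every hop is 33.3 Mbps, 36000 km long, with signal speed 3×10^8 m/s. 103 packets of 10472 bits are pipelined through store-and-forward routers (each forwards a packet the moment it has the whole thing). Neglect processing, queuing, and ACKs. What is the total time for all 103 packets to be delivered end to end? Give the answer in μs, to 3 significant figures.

Per-hop transmission t_tx = L/R = 10472/3.33e+07 = 314.474 μs.
Per-hop propagation t_prop = 36000000/300000000 = 120000 μs.
Pipeline fill: first packet needs 4·t_tx to clear all hops; remaining 102 packets each add one t_tx.
Total = (4+103-1)·t_tx + 4·t_prop = 106·314.474 + 4·120000 = 513000 μs.

513000 μs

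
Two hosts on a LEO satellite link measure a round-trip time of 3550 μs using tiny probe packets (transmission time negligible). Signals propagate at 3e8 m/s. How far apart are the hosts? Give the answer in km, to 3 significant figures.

One-way propagation = RTT/2 = 1775 μs.
d = s × t = 300000000 × 0.001775 = 533 km.

533 km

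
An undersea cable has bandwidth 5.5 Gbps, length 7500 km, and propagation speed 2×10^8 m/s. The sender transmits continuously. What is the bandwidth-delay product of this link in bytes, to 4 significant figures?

25780000 bytes

Propagation delay = 7500000 / 200000000 = 0.0375 s.
BDP = R × t_prop = 5500000000 × 0.0375 = 206250000 bits.
In bytes: 206250000/8 = 25780000 bytes.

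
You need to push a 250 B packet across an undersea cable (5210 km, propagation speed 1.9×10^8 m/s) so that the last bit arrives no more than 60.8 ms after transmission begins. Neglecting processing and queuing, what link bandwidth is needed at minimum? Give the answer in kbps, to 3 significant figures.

59.9 kbps

L = 2000 bits.
Propagation delay = 5210000 / 190000000 = 27.4211 ms.
Transmission budget = 60.8 − 27.4211 = 33.3789 ms.
R ≥ L / t_tx = 2000 bits / 0.0333789 s = 59.9 kbps.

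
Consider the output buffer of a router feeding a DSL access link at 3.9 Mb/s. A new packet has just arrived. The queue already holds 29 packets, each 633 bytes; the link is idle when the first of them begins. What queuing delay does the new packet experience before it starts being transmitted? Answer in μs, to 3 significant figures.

37700 μs

Each queued packet: L/R = 5064/3900000 = 1298.46 μs.
29 queued → 37655.4 μs.
Queuing delay = 37700 μs.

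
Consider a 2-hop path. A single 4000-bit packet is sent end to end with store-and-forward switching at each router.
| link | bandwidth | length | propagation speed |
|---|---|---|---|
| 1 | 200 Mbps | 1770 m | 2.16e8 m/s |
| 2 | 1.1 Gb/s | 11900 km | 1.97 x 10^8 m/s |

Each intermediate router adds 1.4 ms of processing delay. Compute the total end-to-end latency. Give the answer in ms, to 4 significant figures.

Transmission delays (L/R per hop): 0.02, 0.00363636 ms; sum = 0.0236364 ms.
Propagation delays (d/s per hop): 0.00819444, 60.4061 ms; sum = 60.4143 ms.
Processing at 1 router(s): 1 × 1.4 ms = 1.4 ms.
End-to-end = 61.84 ms.

61.84 ms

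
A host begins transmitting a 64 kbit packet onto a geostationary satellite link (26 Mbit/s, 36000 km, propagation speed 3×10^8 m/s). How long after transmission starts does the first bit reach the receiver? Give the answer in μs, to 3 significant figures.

First bit experiences only propagation delay: d/s = 36000000/300000000 = 120000 μs.

120000 μs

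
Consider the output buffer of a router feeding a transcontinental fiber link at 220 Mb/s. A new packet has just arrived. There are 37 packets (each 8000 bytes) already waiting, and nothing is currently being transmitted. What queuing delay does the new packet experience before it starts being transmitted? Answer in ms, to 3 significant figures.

Each queued packet: L/R = 64000/220000000 = 0.290909 ms.
37 queued → 10.7636 ms.
Queuing delay = 10.8 ms.

10.8 ms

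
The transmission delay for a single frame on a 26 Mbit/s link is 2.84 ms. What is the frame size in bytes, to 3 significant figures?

L = R × t_tx = 26000000 b/s × 0.00284 s = 73840 bits.
In bytes: 73840 / 8 = 9230 bytes.

9230 bytes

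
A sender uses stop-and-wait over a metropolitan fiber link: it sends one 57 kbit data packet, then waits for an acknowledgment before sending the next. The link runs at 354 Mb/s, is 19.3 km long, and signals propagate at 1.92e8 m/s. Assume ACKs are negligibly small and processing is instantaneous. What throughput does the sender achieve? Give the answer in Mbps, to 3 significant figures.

t_tx = L/R = 57000/354000000 = 0.000161017 s.
t_prop = 19300/192000000 = 0.000100521 s; RTT = 0.000201042 s.
Cycle = t_tx + RTT = 0.000362059 s.
Throughput = L / cycle = 57000 / 0.000362059 = 157 Mbps.

157 Mbps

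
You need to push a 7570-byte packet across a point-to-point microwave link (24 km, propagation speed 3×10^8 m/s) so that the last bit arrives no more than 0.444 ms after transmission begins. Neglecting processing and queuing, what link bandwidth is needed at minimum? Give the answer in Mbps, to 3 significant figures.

166 Mbps

L = 60560 bits.
Propagation delay = 24000 / 300000000 = 0.08 ms.
Transmission budget = 0.444 − 0.08 = 0.364 ms.
R ≥ L / t_tx = 60560 bits / 0.000364 s = 166 Mbps.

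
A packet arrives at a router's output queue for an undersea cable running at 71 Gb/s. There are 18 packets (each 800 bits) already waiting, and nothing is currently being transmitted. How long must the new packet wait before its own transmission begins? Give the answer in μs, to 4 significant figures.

0.2028 μs

Each queued packet: L/R = 800/71000000000 = 0.0112676 μs.
18 queued → 0.202817 μs.
Queuing delay = 0.2028 μs.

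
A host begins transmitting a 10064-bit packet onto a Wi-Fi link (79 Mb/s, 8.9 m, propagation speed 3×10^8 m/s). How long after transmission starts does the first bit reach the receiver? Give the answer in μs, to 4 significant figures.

0.02967 μs

First bit experiences only propagation delay: d/s = 8.9/300000000 = 0.02967 μs.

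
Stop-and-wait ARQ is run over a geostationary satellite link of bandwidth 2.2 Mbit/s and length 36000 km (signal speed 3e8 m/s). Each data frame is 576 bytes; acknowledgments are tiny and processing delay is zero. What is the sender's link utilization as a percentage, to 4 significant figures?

0.8652 %

t_tx = L/R = 4608/2200000 = 0.00209455 s.
t_prop = 36000000/300000000 = 0.12 s; RTT = 0.24 s.
Cycle = t_tx + RTT = 0.242095 s.
Utilization = t_tx / cycle = 0.00209455/0.242095 = 0.8652 %.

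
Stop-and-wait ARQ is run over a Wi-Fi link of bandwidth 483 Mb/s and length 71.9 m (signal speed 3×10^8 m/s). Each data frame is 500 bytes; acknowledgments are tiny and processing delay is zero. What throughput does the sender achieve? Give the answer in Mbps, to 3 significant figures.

t_tx = L/R = 4000/483000000 = 8.28157e-06 s.
t_prop = 71.9/300000000 = 2.39667e-07 s; RTT = 4.79333e-07 s.
Cycle = t_tx + RTT = 8.76091e-06 s.
Throughput = L / cycle = 4000 / 8.76091e-06 = 457 Mbps.

457 Mbps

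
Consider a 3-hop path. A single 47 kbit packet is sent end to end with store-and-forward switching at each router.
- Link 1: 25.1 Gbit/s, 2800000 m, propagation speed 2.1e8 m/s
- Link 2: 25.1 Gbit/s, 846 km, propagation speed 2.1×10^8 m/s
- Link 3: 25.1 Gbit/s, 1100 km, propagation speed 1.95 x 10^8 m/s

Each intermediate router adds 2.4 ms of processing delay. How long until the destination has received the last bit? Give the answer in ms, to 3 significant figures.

L = 47000 bits.
Transmission delay per hop = L/R = 47000/25100000000 = 0.00187251 ms; 3 hops → 0.00561753 ms.
Propagation delays (d/s per hop): 13.3333, 4.02857, 5.64103 ms; sum = 23.0029 ms.
Processing at 2 router(s): 2 × 2.4 ms = 4.8 ms.
End-to-end = 27.8 ms.

27.8 ms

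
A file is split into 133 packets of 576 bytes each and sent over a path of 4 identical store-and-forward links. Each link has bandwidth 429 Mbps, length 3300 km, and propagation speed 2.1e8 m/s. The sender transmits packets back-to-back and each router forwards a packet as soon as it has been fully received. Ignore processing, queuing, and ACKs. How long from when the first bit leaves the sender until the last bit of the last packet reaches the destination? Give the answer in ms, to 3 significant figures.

Per-hop transmission t_tx = L/R = 4608/429000000 = 0.0107413 ms.
Per-hop propagation t_prop = 3300000/210000000 = 15.7143 ms.
Pipeline fill: first packet needs 4·t_tx to clear all hops; remaining 132 packets each add one t_tx.
Total = (4+133-1)·t_tx + 4·t_prop = 136·0.0107413 + 4·15.7143 = 64.3 ms.

64.3 ms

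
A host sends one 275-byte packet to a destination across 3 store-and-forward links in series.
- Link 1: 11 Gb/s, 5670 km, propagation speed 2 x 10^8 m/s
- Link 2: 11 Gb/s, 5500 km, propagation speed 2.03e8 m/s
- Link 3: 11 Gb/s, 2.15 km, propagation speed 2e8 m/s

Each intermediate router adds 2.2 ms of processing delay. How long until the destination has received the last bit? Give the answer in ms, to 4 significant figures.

L = 275 × 8 = 2200 bits.
Transmission delay per hop = L/R = 2200/11000000000 = 0.0002 ms; 3 hops → 0.0006 ms.
Propagation delays (d/s per hop): 28.35, 27.0936, 0.01075 ms; sum = 55.4543 ms.
Processing at 2 router(s): 2 × 2.2 ms = 4.4 ms.
End-to-end = 59.85 ms.

59.85 ms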